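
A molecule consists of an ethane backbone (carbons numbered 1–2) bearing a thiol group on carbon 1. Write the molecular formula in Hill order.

C2H6S

Atom tally by fragment:
  HSCH2 → C:1 H:3 S:1
  CH3 → C:1 H:3
Element totals:
  C: 2
  H: 6
  S: 1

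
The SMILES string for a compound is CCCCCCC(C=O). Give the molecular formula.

Atom tally by fragment:
  CH3 → C:1 H:3
  CH2 → C:1 H:2
  CH2 → C:1 H:2
  CH2 → C:1 H:2
  CH2 → C:1 H:2
  CH2 → C:1 H:2
  CH2CHO → C:2 H:3 O:1
Element totals:
  C: 8
  H: 16
  O: 1

C8H16O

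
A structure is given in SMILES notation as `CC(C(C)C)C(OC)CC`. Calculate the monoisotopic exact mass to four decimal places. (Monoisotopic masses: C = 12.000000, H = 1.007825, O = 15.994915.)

144.1514

Atom tally by fragment:
  CH3 → C:1 H:3
  CH(CH(CH3)2) → C:4 H:8
  CH(OCH3) → C:2 H:4 O:1
  CH2 → C:1 H:2
  CH3 → C:1 H:3
Element totals:
  C: 9
  H: 20
  O: 1
Molecular formula: C9H20O.
  M = 9(12.0) + 20(1.007825) + 15.994915
    = 108.000000 + 20.156500 + 15.994915 = 144.151415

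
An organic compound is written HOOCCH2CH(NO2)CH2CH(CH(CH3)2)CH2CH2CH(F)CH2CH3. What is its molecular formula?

C13H24FNO4

Element totals:
  C: 13
  H: 24
  F: 1
  N: 1
  O: 4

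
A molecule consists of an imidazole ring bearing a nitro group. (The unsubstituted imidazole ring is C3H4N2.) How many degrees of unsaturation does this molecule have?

4

Atom tally by fragment:
  imidazole ring core → C:3 H:4 N:2
  (− 1 ring H displaced by substituents)
  + NO2 → N:1 O:2
Element totals:
  C: 3
  H: 3
  N: 3
  O: 2
Molecular formula: C3H3N3O2.
DoU = (2C + 2 + N − H − X) / 2 = (2·3 + 2 + 3 − 3 − 0) / 2 = 4.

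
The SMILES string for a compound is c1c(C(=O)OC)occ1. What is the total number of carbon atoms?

6

Atom tally by fragment:
  furan ring core → C:4 H:4 O:1
  (− 1 ring H displaced by substituents)
  + COOCH3 → C:2 H:3 O:2
Element totals:
  C: 6
  H: 6
  O: 3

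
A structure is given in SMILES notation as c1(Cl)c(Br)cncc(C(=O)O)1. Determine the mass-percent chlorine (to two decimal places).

Atom tally by fragment:
  pyridine ring core → C:5 H:5 N:1
  (− 3 ring H displaced by substituents)
  + Cl → Cl:1
  + Br → Br:1
  + COOH → C:1 H:1 O:2
Element totals:
  C: 6
  H: 3
  Br: 1
  Cl: 1
  N: 1
  O: 2
Molecular formula: C6H3BrClNO2.
Molar mass = 236.449 g/mol.
Mass from Cl: 1 × 35.45 = 35.450 g/mol.
%Cl = 35.450 / 236.449 × 100 = 14.99%.

14.99%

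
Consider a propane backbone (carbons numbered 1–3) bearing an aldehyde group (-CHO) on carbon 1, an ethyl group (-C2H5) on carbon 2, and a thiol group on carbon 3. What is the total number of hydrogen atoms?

12

Atom tally by fragment:
  OHCCH2 → C:2 H:3 O:1
  CH(C2H5) → C:3 H:6
  CH2SH → C:1 H:3 S:1
Element totals:
  C: 6
  H: 12
  O: 1
  S: 1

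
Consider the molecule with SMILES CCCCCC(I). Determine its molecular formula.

C6H13I

Atom tally by fragment:
  CH3 → C:1 H:3
  CH2 → C:1 H:2
  CH2 → C:1 H:2
  CH2 → C:1 H:2
  CH2 → C:1 H:2
  CH2I → C:1 H:2 I:1
Element totals:
  C: 6
  H: 13
  I: 1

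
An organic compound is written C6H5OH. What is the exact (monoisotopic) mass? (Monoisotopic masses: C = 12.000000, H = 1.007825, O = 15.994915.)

94.0419

Atom tally by fragment:
  benzene ring core → C:6 H:6
  (− 1 ring H displaced by substituents)
  + OH → O:1 H:1
Element totals:
  C: 6
  H: 6
  O: 1
Molecular formula: C6H6O.
  M = 6(12.0) + 6(1.007825) + 15.994915
    = 72.000000 + 6.046950 + 15.994915 = 94.041865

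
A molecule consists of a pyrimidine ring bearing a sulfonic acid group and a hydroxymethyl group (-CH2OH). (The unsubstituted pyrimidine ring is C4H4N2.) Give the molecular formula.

Atom tally by fragment:
  pyrimidine ring core → C:4 H:4 N:2
  (− 2 ring H displaced by substituents)
  + SO3H → S:1 O:3 H:1
  + CH2OH → C:1 H:3 O:1
Element totals:
  C: 5
  H: 6
  N: 2
  O: 4
  S: 1

C5H6N2O4S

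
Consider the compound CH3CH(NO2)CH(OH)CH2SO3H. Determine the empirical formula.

C4H9NO6S

Atom tally by fragment:
  CH3 → C:1 H:3
  CH(NO2) → C:1 H:1 N:1 O:2
  CH(OH) → C:1 H:2 O:1
  CH2SO3H → C:1 H:3 S:1 O:3
Element totals:
  C: 4
  H: 9
  N: 1
  O: 6
  S: 1
Molecular formula: C4H9NO6S.
gcd of subscripts (4, 9, 1, 6, 1) = 1, so the empirical formula equals the molecular formula.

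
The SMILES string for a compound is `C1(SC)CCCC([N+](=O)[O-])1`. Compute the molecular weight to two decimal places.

161.22 g/mol

Atom tally by fragment:
  cyclopentane ring core → C:5 H:10
  (− 2 ring H displaced by substituents)
  + SCH3 → C:1 H:3 S:1
  + NO2 → N:1 O:2
Element totals:
  C: 6
  H: 11
  N: 1
  O: 2
  S: 1
Molecular formula: C6H11NO2S.
  M = 6(12.011) + 11(1.008) + 14.007 + 2(15.999) + 32.06
    = 72.066 + 11.088 + 14.007 + 31.998 + 32.060 = 161.219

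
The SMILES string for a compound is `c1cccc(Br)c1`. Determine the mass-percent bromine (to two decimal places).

50.89%

Atom tally by fragment:
  benzene ring core → C:6 H:6
  (− 1 ring H displaced by substituents)
  + Br → Br:1
Element totals:
  C: 6
  H: 5
  Br: 1
Molecular formula: C6H5Br.
Molar mass = 157.010 g/mol.
Mass from Br: 1 × 79.904 = 79.904 g/mol.
%Br = 79.904 / 157.010 × 100 = 50.89%.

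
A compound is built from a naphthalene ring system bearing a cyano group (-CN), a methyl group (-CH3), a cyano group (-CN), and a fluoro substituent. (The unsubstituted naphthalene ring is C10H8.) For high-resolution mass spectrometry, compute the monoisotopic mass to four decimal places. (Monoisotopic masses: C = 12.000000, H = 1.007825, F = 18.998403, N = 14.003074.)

210.0593

Atom tally by fragment:
  naphthalene ring system core → C:10 H:8
  (− 4 ring H displaced by substituents)
  + CN → C:1 N:1
  + CH3 → C:1 H:3
  + CN → C:1 N:1
  + F → F:1
Element totals:
  C: 13
  H: 7
  F: 1
  N: 2
Molecular formula: C13H7FN2.
  M = 13(12.0) + 7(1.007825) + 18.998403 + 2(14.003074)
    = 156.000000 + 7.054775 + 18.998403 + 28.006148 = 210.059326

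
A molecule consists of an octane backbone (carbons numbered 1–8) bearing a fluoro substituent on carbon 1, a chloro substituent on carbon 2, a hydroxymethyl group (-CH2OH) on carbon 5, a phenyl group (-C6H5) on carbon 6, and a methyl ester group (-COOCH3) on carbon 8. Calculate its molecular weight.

330.82 g/mol

Atom tally by fragment:
  FCH2 → C:1 H:2 F:1
  CH(Cl) → C:1 H:1 Cl:1
  CH2 → C:1 H:2
  CH2 → C:1 H:2
  CH(CH2OH) → C:2 H:4 O:1
  CH(C6H5) → C:7 H:6
  CH2 → C:1 H:2
  CH2COOCH3 → C:3 H:5 O:2
Element totals:
  C: 17
  H: 24
  Cl: 1
  F: 1
  O: 3
Molecular formula: C17H24ClFO3.
  M = 17(12.011) + 24(1.008) + 35.45 + 18.998 + 3(15.999)
    = 204.187 + 24.192 + 35.450 + 18.998 + 47.997 = 330.824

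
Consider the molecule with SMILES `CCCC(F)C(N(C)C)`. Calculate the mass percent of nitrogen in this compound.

10.51%

Atom tally by fragment:
  CH3 → C:1 H:3
  CH2 → C:1 H:2
  CH2 → C:1 H:2
  CH(F) → C:1 H:1 F:1
  CH2N(CH3)2 → C:3 H:8 N:1
Element totals:
  C: 7
  H: 16
  F: 1
  N: 1
Molecular formula: C7H16FN.
Molar mass = 133.210 g/mol.
Mass from N: 1 × 14.007 = 14.007 g/mol.
%N = 14.007 / 133.210 × 100 = 10.51%.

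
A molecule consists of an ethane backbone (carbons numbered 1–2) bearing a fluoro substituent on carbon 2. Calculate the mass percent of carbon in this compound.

49.98%

Atom tally by fragment:
  CH3 → C:1 H:3
  CH2F → C:1 H:2 F:1
Element totals:
  C: 2
  H: 5
  F: 1
Molecular formula: C2H5F.
Molar mass = 48.060 g/mol.
Mass from C: 2 × 12.011 = 24.022 g/mol.
%C = 24.022 / 48.060 × 100 = 49.98%.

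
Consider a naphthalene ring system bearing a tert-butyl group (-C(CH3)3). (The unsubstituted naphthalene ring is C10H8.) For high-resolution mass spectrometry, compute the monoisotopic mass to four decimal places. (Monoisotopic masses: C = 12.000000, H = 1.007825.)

184.1252

Atom tally by fragment:
  naphthalene ring system core → C:10 H:8
  (− 1 ring H displaced by substituents)
  + C(CH3)3 → C:4 H:9
Element totals:
  C: 14
  H: 16
Molecular formula: C14H16.
  M = 14(12.0) + 16(1.007825)
    = 168.000000 + 16.125200 = 184.125200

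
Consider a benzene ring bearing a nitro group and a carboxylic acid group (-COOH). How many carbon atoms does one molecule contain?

7

Atom tally by fragment:
  benzene ring core → C:6 H:6
  (− 2 ring H displaced by substituents)
  + NO2 → N:1 O:2
  + COOH → C:1 H:1 O:2
Element totals:
  C: 7
  H: 5
  N: 1
  O: 4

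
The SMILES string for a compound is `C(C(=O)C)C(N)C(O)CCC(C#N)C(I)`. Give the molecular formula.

C10H17IN2O2

Atom tally by fragment:
  CH3COCH2 → C:3 H:5 O:1
  CH(NH2) → C:1 H:3 N:1
  CH(OH) → C:1 H:2 O:1
  CH2 → C:1 H:2
  CH2 → C:1 H:2
  CH(CN) → C:2 H:1 N:1
  CH2I → C:1 H:2 I:1
Element totals:
  C: 10
  H: 17
  I: 1
  N: 2
  O: 2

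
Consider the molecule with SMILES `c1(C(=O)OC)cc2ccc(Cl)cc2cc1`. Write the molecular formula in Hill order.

Atom tally by fragment:
  naphthalene ring system core → C:10 H:8
  (− 2 ring H displaced by substituents)
  + COOCH3 → C:2 H:3 O:2
  + Cl → Cl:1
Element totals:
  C: 12
  H: 9
  Cl: 1
  O: 2

C12H9ClO2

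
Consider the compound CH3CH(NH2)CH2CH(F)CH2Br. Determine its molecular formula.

C5H11BrFN

Atom tally by fragment:
  CH3 → C:1 H:3
  CH(NH2) → C:1 H:3 N:1
  CH2 → C:1 H:2
  CH(F) → C:1 H:1 F:1
  CH2Br → C:1 H:2 Br:1
Element totals:
  C: 5
  H: 11
  Br: 1
  F: 1
  N: 1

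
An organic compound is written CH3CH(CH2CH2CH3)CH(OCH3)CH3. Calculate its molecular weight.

130.23 g/mol

Element totals:
  C: 8
  H: 18
  O: 1
Molecular formula: C8H18O.
  M = 8(12.011) + 18(1.008) + 15.999
    = 96.088 + 18.144 + 15.999 = 130.231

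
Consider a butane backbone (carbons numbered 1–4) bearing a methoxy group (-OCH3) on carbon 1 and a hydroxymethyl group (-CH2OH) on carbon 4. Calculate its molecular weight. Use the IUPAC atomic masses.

Atom tally by fragment:
  CH3OCH2 → C:2 H:5 O:1
  CH2 → C:1 H:2
  CH2 → C:1 H:2
  CH2CH2OH → C:2 H:5 O:1
Element totals:
  C: 6
  H: 14
  O: 2
Molecular formula: C6H14O2.
  M = 6(12.011) + 14(1.008) + 2(15.999)
    = 72.066 + 14.112 + 31.998 = 118.176

118.18 g/mol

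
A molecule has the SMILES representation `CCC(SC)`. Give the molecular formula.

Atom tally by fragment:
  CH3 → C:1 H:3
  CH2 → C:1 H:2
  CH2SCH3 → C:2 H:5 S:1
Element totals:
  C: 4
  H: 10
  S: 1

C4H10S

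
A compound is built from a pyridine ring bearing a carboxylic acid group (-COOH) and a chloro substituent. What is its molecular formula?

Atom tally by fragment:
  pyridine ring core → C:5 H:5 N:1
  (− 2 ring H displaced by substituents)
  + COOH → C:1 H:1 O:2
  + Cl → Cl:1
Element totals:
  C: 6
  H: 4
  Cl: 1
  N: 1
  O: 2

C6H4ClNO2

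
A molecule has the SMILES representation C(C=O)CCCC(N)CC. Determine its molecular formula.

C8H17NO

Atom tally by fragment:
  OHCCH2 → C:2 H:3 O:1
  CH2 → C:1 H:2
  CH2 → C:1 H:2
  CH2 → C:1 H:2
  CH(NH2) → C:1 H:3 N:1
  CH2 → C:1 H:2
  CH3 → C:1 H:3
Element totals:
  C: 8
  H: 17
  N: 1
  O: 1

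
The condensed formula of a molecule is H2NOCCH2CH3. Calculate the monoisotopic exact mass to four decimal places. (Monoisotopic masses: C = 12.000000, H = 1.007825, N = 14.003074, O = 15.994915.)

73.0528

Element totals:
  C: 3
  H: 7
  N: 1
  O: 1
Molecular formula: C3H7NO.
  M = 3(12.0) + 7(1.007825) + 14.003074 + 15.994915
    = 36.000000 + 7.054775 + 14.003074 + 15.994915 = 73.052764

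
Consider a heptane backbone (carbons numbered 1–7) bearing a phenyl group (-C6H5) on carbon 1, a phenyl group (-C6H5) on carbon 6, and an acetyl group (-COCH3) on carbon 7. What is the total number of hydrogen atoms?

Atom tally by fragment:
  C6H5CH2 → C:7 H:7
  CH2 → C:1 H:2
  CH2 → C:1 H:2
  CH2 → C:1 H:2
  CH2 → C:1 H:2
  CH(C6H5) → C:7 H:6
  CH2COCH3 → C:3 H:5 O:1
Element totals:
  C: 21
  H: 26
  O: 1

26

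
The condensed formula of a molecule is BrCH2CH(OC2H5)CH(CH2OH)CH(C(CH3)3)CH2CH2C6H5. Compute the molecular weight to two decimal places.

371.36 g/mol

Element totals:
  C: 19
  H: 31
  Br: 1
  O: 2
Molecular formula: C19H31BrO2.
  M = 19(12.011) + 31(1.008) + 79.904 + 2(15.999)
    = 228.209 + 31.248 + 79.904 + 31.998 = 371.359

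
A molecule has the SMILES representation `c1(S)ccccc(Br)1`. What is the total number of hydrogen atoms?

5

Atom tally by fragment:
  benzene ring core → C:6 H:6
  (− 2 ring H displaced by substituents)
  + SH → S:1 H:1
  + Br → Br:1
Element totals:
  C: 6
  H: 5
  Br: 1
  S: 1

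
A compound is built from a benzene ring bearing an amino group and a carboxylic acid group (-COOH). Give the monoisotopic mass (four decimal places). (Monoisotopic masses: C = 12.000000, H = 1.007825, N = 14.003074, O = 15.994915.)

Atom tally by fragment:
  benzene ring core → C:6 H:6
  (− 2 ring H displaced by substituents)
  + NH2 → N:1 H:2
  + COOH → C:1 H:1 O:2
Element totals:
  C: 7
  H: 7
  N: 1
  O: 2
Molecular formula: C7H7NO2.
  M = 7(12.0) + 7(1.007825) + 14.003074 + 2(15.994915)
    = 84.000000 + 7.054775 + 14.003074 + 31.989830 = 137.047679

137.0477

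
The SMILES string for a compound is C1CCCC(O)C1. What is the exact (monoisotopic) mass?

100.0888

Atom tally by fragment:
  cyclohexane ring core → C:6 H:12
  (− 1 ring H displaced by substituents)
  + OH → O:1 H:1
Element totals:
  C: 6
  H: 12
  O: 1
Molecular formula: C6H12O.
  M = 6(12.0) + 12(1.007825) + 15.994915
    = 72.000000 + 12.093900 + 15.994915 = 100.088815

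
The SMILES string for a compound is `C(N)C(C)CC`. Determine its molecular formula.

C5H13N

Atom tally by fragment:
  H2NCH2 → C:1 H:4 N:1
  CH(CH3) → C:2 H:4
  CH2 → C:1 H:2
  CH3 → C:1 H:3
Element totals:
  C: 5
  H: 13
  N: 1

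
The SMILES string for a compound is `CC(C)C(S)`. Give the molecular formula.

Atom tally by fragment:
  CH3 → C:1 H:3
  CH(CH3) → C:2 H:4
  CH2SH → C:1 H:3 S:1
Element totals:
  C: 4
  H: 10
  S: 1

C4H10S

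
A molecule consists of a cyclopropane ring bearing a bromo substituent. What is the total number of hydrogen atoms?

5

Atom tally by fragment:
  cyclopropane ring core → C:3 H:6
  (− 1 ring H displaced by substituents)
  + Br → Br:1
Element totals:
  C: 3
  H: 5
  Br: 1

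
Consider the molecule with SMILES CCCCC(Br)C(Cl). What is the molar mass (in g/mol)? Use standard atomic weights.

199.52 g/mol

Atom tally by fragment:
  CH3 → C:1 H:3
  CH2 → C:1 H:2
  CH2 → C:1 H:2
  CH2 → C:1 H:2
  CH(Br) → C:1 H:1 Br:1
  CH2Cl → C:1 H:2 Cl:1
Element totals:
  C: 6
  H: 12
  Br: 1
  Cl: 1
Molecular formula: C6H12BrCl.
  M = 6(12.011) + 12(1.008) + 79.904 + 35.45
    = 72.066 + 12.096 + 79.904 + 35.450 = 199.516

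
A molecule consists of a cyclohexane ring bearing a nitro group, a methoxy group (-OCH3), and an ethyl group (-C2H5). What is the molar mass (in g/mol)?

Atom tally by fragment:
  cyclohexane ring core → C:6 H:12
  (− 3 ring H displaced by substituents)
  + NO2 → N:1 O:2
  + OCH3 → C:1 H:3 O:1
  + C2H5 → C:2 H:5
Element totals:
  C: 9
  H: 17
  N: 1
  O: 3
Molecular formula: C9H17NO3.
  M = 9(12.011) + 17(1.008) + 14.007 + 3(15.999)
    = 108.099 + 17.136 + 14.007 + 47.997 = 187.239

187.24 g/mol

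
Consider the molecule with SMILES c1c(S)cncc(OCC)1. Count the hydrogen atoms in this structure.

Atom tally by fragment:
  pyridine ring core → C:5 H:5 N:1
  (− 2 ring H displaced by substituents)
  + SH → S:1 H:1
  + OC2H5 → C:2 H:5 O:1
Element totals:
  C: 7
  H: 9
  N: 1
  O: 1
  S: 1

9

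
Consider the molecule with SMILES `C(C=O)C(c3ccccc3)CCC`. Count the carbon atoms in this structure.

Atom tally by fragment:
  OHCCH2 → C:2 H:3 O:1
  CH(C6H5) → C:7 H:6
  CH2 → C:1 H:2
  CH2 → C:1 H:2
  CH3 → C:1 H:3
Element totals:
  C: 12
  H: 16
  O: 1

12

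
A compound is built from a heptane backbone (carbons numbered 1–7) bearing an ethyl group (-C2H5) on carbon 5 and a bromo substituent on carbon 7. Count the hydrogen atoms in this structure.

Atom tally by fragment:
  CH3 → C:1 H:3
  CH2 → C:1 H:2
  CH2 → C:1 H:2
  CH2 → C:1 H:2
  CH(C2H5) → C:3 H:6
  CH2 → C:1 H:2
  CH2Br → C:1 H:2 Br:1
Element totals:
  C: 9
  H: 19
  Br: 1

19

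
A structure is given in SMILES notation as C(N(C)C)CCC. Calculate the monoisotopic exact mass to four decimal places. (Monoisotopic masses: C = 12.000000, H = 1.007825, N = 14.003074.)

Atom tally by fragment:
  (CH3)2NCH2 → C:3 H:8 N:1
  CH2 → C:1 H:2
  CH2 → C:1 H:2
  CH3 → C:1 H:3
Element totals:
  C: 6
  H: 15
  N: 1
Molecular formula: C6H15N.
  M = 6(12.0) + 15(1.007825) + 14.003074
    = 72.000000 + 15.117375 + 14.003074 = 101.120449

101.1204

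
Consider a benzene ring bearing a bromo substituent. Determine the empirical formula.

Atom tally by fragment:
  benzene ring core → C:6 H:6
  (− 1 ring H displaced by substituents)
  + Br → Br:1
Element totals:
  C: 6
  H: 5
  Br: 1
Molecular formula: C6H5Br.
gcd of subscripts (1, 6, 5) = 1, so the empirical formula equals the molecular formula.

C6H5Br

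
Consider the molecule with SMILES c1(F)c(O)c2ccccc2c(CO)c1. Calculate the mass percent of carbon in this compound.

Atom tally by fragment:
  naphthalene ring system core → C:10 H:8
  (− 3 ring H displaced by substituents)
  + F → F:1
  + OH → O:1 H:1
  + CH2OH → C:1 H:3 O:1
Element totals:
  C: 11
  H: 9
  F: 1
  O: 2
Molecular formula: C11H9FO2.
Molar mass = 192.189 g/mol.
Mass from C: 11 × 12.011 = 132.121 g/mol.
%C = 132.121 / 192.189 × 100 = 68.75%.

68.75%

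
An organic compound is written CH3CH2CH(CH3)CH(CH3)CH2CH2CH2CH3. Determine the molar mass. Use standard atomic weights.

Atom tally by fragment:
  CH3 → C:1 H:3
  CH2 → C:1 H:2
  CH(CH3) → C:2 H:4
  CH(CH3) → C:2 H:4
  CH2 → C:1 H:2
  CH2 → C:1 H:2
  CH2 → C:1 H:2
  CH3 → C:1 H:3
Element totals:
  C: 10
  H: 22
Molecular formula: C10H22.
  M = 10(12.011) + 22(1.008)
    = 120.110 + 22.176 = 142.286

142.29 g/mol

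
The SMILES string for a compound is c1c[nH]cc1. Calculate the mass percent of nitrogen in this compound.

Atom tally by fragment:
  pyrrole ring core → C:4 H:5 N:1
Element totals:
  C: 4
  H: 5
  N: 1
Molecular formula: C4H5N.
Molar mass = 67.091 g/mol.
Mass from N: 1 × 14.007 = 14.007 g/mol.
%N = 14.007 / 67.091 × 100 = 20.88%.

20.88%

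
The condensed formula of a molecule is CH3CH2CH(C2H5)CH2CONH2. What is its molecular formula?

Element totals:
  C: 7
  H: 15
  N: 1
  O: 1

C7H15NO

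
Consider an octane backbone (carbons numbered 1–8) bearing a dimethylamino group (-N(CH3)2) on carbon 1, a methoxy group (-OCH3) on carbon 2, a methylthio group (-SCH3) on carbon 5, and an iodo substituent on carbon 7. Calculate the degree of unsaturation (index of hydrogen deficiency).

Atom tally by fragment:
  (CH3)2NCH2 → C:3 H:8 N:1
  CH(OCH3) → C:2 H:4 O:1
  CH2 → C:1 H:2
  CH2 → C:1 H:2
  CH(SCH3) → C:2 H:4 S:1
  CH2 → C:1 H:2
  CH(I) → C:1 H:1 I:1
  CH3 → C:1 H:3
Element totals:
  C: 12
  H: 26
  I: 1
  N: 1
  O: 1
  S: 1
Molecular formula: C12H26INOS.
DoU = (2C + 2 + N − H − X) / 2 = (2·12 + 2 + 1 − 26 − 1) / 2 = 0.

0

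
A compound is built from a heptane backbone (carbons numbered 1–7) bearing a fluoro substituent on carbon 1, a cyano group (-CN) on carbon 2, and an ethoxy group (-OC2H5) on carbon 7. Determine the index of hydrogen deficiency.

2

Atom tally by fragment:
  FCH2 → C:1 H:2 F:1
  CH(CN) → C:2 H:1 N:1
  CH2 → C:1 H:2
  CH2 → C:1 H:2
  CH2 → C:1 H:2
  CH2 → C:1 H:2
  CH2OC2H5 → C:3 H:7 O:1
Element totals:
  C: 10
  H: 18
  F: 1
  N: 1
  O: 1
Molecular formula: C10H18FNO.
DoU = (2C + 2 + N − H − X) / 2 = (2·10 + 2 + 1 − 18 − 1) / 2 = 2.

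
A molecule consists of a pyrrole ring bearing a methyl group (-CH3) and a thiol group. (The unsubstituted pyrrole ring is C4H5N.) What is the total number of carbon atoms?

5

Atom tally by fragment:
  pyrrole ring core → C:4 H:5 N:1
  (− 2 ring H displaced by substituents)
  + CH3 → C:1 H:3
  + SH → S:1 H:1
Element totals:
  C: 5
  H: 7
  N: 1
  S: 1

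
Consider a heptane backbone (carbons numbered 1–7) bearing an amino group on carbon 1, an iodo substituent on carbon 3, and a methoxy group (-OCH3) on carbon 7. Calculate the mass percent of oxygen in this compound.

5.90%

Atom tally by fragment:
  H2NCH2 → C:1 H:4 N:1
  CH2 → C:1 H:2
  CH(I) → C:1 H:1 I:1
  CH2 → C:1 H:2
  CH2 → C:1 H:2
  CH2 → C:1 H:2
  CH2OCH3 → C:2 H:5 O:1
Element totals:
  C: 8
  H: 18
  I: 1
  N: 1
  O: 1
Molecular formula: C8H18INO.
Molar mass = 271.142 g/mol.
Mass from O: 1 × 15.999 = 15.999 g/mol.
%O = 15.999 / 271.142 × 100 = 5.90%.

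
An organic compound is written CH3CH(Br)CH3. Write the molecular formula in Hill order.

Element totals:
  C: 3
  H: 7
  Br: 1

C3H7Br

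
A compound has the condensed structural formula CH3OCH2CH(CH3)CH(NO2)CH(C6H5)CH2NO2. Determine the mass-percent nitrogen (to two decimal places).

Atom tally by fragment:
  CH3OCH2 → C:2 H:5 O:1
  CH(CH3) → C:2 H:4
  CH(NO2) → C:1 H:1 N:1 O:2
  CH(C6H5) → C:7 H:6
  CH2NO2 → C:1 H:2 N:1 O:2
Element totals:
  C: 13
  H: 18
  N: 2
  O: 5
Molecular formula: C13H18N2O5.
Molar mass = 282.296 g/mol.
Mass from N: 2 × 14.007 = 28.014 g/mol.
%N = 28.014 / 282.296 × 100 = 9.92%.

9.92%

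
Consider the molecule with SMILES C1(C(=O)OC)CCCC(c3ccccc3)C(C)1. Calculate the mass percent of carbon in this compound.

Atom tally by fragment:
  cyclohexane ring core → C:6 H:12
  (− 3 ring H displaced by substituents)
  + COOCH3 → C:2 H:3 O:2
  + C6H5 → C:6 H:5
  + CH3 → C:1 H:3
Element totals:
  C: 15
  H: 20
  O: 2
Molecular formula: C15H20O2.
Molar mass = 232.323 g/mol.
Mass from C: 15 × 12.011 = 180.165 g/mol.
%C = 180.165 / 232.323 × 100 = 77.55%.

77.55%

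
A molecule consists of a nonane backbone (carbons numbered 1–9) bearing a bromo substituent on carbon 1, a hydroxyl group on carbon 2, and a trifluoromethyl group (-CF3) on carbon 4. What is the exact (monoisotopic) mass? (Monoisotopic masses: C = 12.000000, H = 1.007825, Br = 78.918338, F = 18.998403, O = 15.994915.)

290.0493

Atom tally by fragment:
  BrCH2 → C:1 H:2 Br:1
  CH(OH) → C:1 H:2 O:1
  CH2 → C:1 H:2
  CH(CF3) → C:2 H:1 F:3
  CH2 → C:1 H:2
  CH2 → C:1 H:2
  CH2 → C:1 H:2
  CH2 → C:1 H:2
  CH3 → C:1 H:3
Element totals:
  C: 10
  H: 18
  Br: 1
  F: 3
  O: 1
Molecular formula: C10H18BrF3O.
  M = 10(12.0) + 18(1.007825) + 78.918338 + 3(18.998403) + 15.994915
    = 120.000000 + 18.140850 + 78.918338 + 56.995209 + 15.994915 = 290.049312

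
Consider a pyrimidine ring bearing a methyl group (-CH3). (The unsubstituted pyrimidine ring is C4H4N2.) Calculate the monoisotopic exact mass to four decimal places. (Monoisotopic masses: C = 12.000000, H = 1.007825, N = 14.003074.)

Atom tally by fragment:
  pyrimidine ring core → C:4 H:4 N:2
  (− 1 ring H displaced by substituents)
  + CH3 → C:1 H:3
Element totals:
  C: 5
  H: 6
  N: 2
Molecular formula: C5H6N2.
  M = 5(12.0) + 6(1.007825) + 2(14.003074)
    = 60.000000 + 6.046950 + 28.006148 = 94.053098

94.0531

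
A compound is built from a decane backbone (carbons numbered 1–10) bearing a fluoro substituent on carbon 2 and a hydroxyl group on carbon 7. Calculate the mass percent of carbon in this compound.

Atom tally by fragment:
  CH3 → C:1 H:3
  CH(F) → C:1 H:1 F:1
  CH2 → C:1 H:2
  CH2 → C:1 H:2
  CH2 → C:1 H:2
  CH2 → C:1 H:2
  CH(OH) → C:1 H:2 O:1
  CH2 → C:1 H:2
  CH2 → C:1 H:2
  CH3 → C:1 H:3
Element totals:
  C: 10
  H: 21
  F: 1
  O: 1
Molecular formula: C10H21FO.
Molar mass = 176.275 g/mol.
Mass from C: 10 × 12.011 = 120.110 g/mol.
%C = 120.110 / 176.275 × 100 = 68.14%.

68.14%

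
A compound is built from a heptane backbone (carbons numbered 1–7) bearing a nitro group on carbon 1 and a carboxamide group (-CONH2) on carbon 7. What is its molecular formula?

C8H16N2O3

Atom tally by fragment:
  O2NCH2 → C:1 H:2 N:1 O:2
  CH2 → C:1 H:2
  CH2 → C:1 H:2
  CH2 → C:1 H:2
  CH2 → C:1 H:2
  CH2 → C:1 H:2
  CH2CONH2 → C:2 H:4 O:1 N:1
Element totals:
  C: 8
  H: 16
  N: 2
  O: 3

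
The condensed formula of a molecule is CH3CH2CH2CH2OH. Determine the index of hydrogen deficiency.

0

Element totals:
  C: 4
  H: 10
  O: 1
Molecular formula: C4H10O.
DoU = (2C + 2 + N − H − X) / 2 = (2·4 + 2 + 0 − 10 − 0) / 2 = 0.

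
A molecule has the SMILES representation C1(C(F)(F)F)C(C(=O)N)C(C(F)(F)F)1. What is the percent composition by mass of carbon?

Atom tally by fragment:
  cyclopropane ring core → C:3 H:6
  (− 3 ring H displaced by substituents)
  + CF3 → C:1 F:3
  + CONH2 → C:1 H:2 O:1 N:1
  + CF3 → C:1 F:3
Element totals:
  C: 6
  H: 5
  F: 6
  N: 1
  O: 1
Molecular formula: C6H5F6NO.
Molar mass = 221.100 g/mol.
Mass from C: 6 × 12.011 = 72.066 g/mol.
%C = 72.066 / 221.100 × 100 = 32.59%.

32.59%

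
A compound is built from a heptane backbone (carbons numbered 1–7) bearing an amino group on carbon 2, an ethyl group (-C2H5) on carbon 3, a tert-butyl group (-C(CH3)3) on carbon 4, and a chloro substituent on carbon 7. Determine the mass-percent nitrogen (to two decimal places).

5.99%

Atom tally by fragment:
  CH3 → C:1 H:3
  CH(NH2) → C:1 H:3 N:1
  CH(C2H5) → C:3 H:6
  CH(C(CH3)3) → C:5 H:10
  CH2 → C:1 H:2
  CH2 → C:1 H:2
  CH2Cl → C:1 H:2 Cl:1
Element totals:
  C: 13
  H: 28
  Cl: 1
  N: 1
Molecular formula: C13H28ClN.
Molar mass = 233.824 g/mol.
Mass from N: 1 × 14.007 = 14.007 g/mol.
%N = 14.007 / 233.824 × 100 = 5.99%.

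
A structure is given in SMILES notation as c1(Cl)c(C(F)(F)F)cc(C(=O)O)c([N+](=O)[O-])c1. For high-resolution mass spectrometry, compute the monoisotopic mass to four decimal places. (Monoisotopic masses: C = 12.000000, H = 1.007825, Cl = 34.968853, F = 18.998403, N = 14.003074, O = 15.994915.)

Atom tally by fragment:
  benzene ring core → C:6 H:6
  (− 4 ring H displaced by substituents)
  + Cl → Cl:1
  + CF3 → C:1 F:3
  + COOH → C:1 H:1 O:2
  + NO2 → N:1 O:2
Element totals:
  C: 8
  H: 3
  Cl: 1
  F: 3
  N: 1
  O: 4
Molecular formula: C8H3ClF3NO4.
  M = 8(12.0) + 3(1.007825) + 34.968853 + 3(18.998403) + 14.003074 + 4(15.994915)
    = 96.000000 + 3.023475 + 34.968853 + 56.995209 + 14.003074 + 63.979660 = 268.970271

268.9703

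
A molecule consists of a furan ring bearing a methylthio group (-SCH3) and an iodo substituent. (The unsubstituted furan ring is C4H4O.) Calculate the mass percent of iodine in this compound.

52.86%

Atom tally by fragment:
  furan ring core → C:4 H:4 O:1
  (− 2 ring H displaced by substituents)
  + SCH3 → C:1 H:3 S:1
  + I → I:1
Element totals:
  C: 5
  H: 5
  I: 1
  O: 1
  S: 1
Molecular formula: C5H5IOS.
Molar mass = 240.058 g/mol.
Mass from I: 1 × 126.904 = 126.904 g/mol.
%I = 126.904 / 240.058 × 100 = 52.86%.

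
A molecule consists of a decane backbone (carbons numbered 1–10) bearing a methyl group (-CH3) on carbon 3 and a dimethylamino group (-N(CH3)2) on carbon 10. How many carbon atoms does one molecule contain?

13

Atom tally by fragment:
  CH3 → C:1 H:3
  CH2 → C:1 H:2
  CH(CH3) → C:2 H:4
  CH2 → C:1 H:2
  CH2 → C:1 H:2
  CH2 → C:1 H:2
  CH2 → C:1 H:2
  CH2 → C:1 H:2
  CH2 → C:1 H:2
  CH2N(CH3)2 → C:3 H:8 N:1
Element totals:
  C: 13
  H: 29
  N: 1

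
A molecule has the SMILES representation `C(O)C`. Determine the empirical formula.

C2H6O

Atom tally by fragment:
  HOCH2 → C:1 H:3 O:1
  CH3 → C:1 H:3
Element totals:
  C: 2
  H: 6
  O: 1
Molecular formula: C2H6O.
gcd of subscripts (2, 6, 1) = 1, so the empirical formula equals the molecular formula.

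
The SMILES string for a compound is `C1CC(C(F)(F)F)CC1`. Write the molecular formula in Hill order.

Atom tally by fragment:
  cyclopentane ring core → C:5 H:10
  (− 1 ring H displaced by substituents)
  + CF3 → C:1 F:3
Element totals:
  C: 6
  H: 9
  F: 3

C6H9F3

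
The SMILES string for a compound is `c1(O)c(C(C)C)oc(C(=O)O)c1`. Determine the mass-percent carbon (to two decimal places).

56.47%

Atom tally by fragment:
  furan ring core → C:4 H:4 O:1
  (− 3 ring H displaced by substituents)
  + OH → O:1 H:1
  + CH(CH3)2 → C:3 H:7
  + COOH → C:1 H:1 O:2
Element totals:
  C: 8
  H: 10
  O: 4
Molecular formula: C8H10O4.
Molar mass = 170.164 g/mol.
Mass from C: 8 × 12.011 = 96.088 g/mol.
%C = 96.088 / 170.164 × 100 = 56.47%.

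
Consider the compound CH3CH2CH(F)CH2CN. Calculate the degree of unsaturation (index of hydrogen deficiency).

Atom tally by fragment:
  CH3 → C:1 H:3
  CH2 → C:1 H:2
  CH(F) → C:1 H:1 F:1
  CH2CN → C:2 H:2 N:1
Element totals:
  C: 5
  H: 8
  F: 1
  N: 1
Molecular formula: C5H8FN.
DoU = (2C + 2 + N − H − X) / 2 = (2·5 + 2 + 1 − 8 − 1) / 2 = 2.

2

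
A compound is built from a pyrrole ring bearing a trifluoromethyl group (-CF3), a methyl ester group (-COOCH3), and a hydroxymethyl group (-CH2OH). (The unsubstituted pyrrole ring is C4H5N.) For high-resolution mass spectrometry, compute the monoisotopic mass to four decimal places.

Atom tally by fragment:
  pyrrole ring core → C:4 H:5 N:1
  (− 3 ring H displaced by substituents)
  + CF3 → C:1 F:3
  + COOCH3 → C:2 H:3 O:2
  + CH2OH → C:1 H:3 O:1
Element totals:
  C: 8
  H: 8
  F: 3
  N: 1
  O: 3
Molecular formula: C8H8F3NO3.
  M = 8(12.0) + 8(1.007825) + 3(18.998403) + 14.003074 + 3(15.994915)
    = 96.000000 + 8.062600 + 56.995209 + 14.003074 + 47.984745 = 223.045628

223.0456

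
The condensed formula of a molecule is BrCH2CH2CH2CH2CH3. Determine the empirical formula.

Element totals:
  C: 5
  H: 11
  Br: 1
Molecular formula: C5H11Br.
gcd of subscripts (1, 5, 11) = 1, so the empirical formula equals the molecular formula.

C5H11Br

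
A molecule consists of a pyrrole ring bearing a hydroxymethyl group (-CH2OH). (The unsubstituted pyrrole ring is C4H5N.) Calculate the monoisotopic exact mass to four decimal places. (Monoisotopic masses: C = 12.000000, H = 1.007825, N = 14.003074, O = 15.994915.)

97.0528

Atom tally by fragment:
  pyrrole ring core → C:4 H:5 N:1
  (− 1 ring H displaced by substituents)
  + CH2OH → C:1 H:3 O:1
Element totals:
  C: 5
  H: 7
  N: 1
  O: 1
Molecular formula: C5H7NO.
  M = 5(12.0) + 7(1.007825) + 14.003074 + 15.994915
    = 60.000000 + 7.054775 + 14.003074 + 15.994915 = 97.052764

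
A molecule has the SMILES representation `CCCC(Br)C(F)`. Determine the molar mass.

Atom tally by fragment:
  CH3 → C:1 H:3
  CH2 → C:1 H:2
  CH2 → C:1 H:2
  CH(Br) → C:1 H:1 Br:1
  CH2F → C:1 H:2 F:1
Element totals:
  C: 5
  H: 10
  Br: 1
  F: 1
Molecular formula: C5H10BrF.
  M = 5(12.011) + 10(1.008) + 79.904 + 18.998
    = 60.055 + 10.080 + 79.904 + 18.998 = 169.037

169.04 g/mol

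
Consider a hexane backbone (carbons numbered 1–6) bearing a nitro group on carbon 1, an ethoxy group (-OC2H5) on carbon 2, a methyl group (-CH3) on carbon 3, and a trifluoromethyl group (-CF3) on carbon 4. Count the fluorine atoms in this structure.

Atom tally by fragment:
  O2NCH2 → C:1 H:2 N:1 O:2
  CH(OC2H5) → C:3 H:6 O:1
  CH(CH3) → C:2 H:4
  CH(CF3) → C:2 H:1 F:3
  CH2 → C:1 H:2
  CH3 → C:1 H:3
Element totals:
  C: 10
  H: 18
  F: 3
  N: 1
  O: 3

3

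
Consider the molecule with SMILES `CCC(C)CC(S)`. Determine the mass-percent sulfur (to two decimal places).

27.11%

Atom tally by fragment:
  CH3 → C:1 H:3
  CH2 → C:1 H:2
  CH(CH3) → C:2 H:4
  CH2 → C:1 H:2
  CH2SH → C:1 H:3 S:1
Element totals:
  C: 6
  H: 14
  S: 1
Molecular formula: C6H14S.
Molar mass = 118.238 g/mol.
Mass from S: 1 × 32.06 = 32.060 g/mol.
%S = 32.060 / 118.238 × 100 = 27.11%.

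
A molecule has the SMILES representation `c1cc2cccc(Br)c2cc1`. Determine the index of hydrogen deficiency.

Atom tally by fragment:
  naphthalene ring system core → C:10 H:8
  (− 1 ring H displaced by substituents)
  + Br → Br:1
Element totals:
  C: 10
  H: 7
  Br: 1
Molecular formula: C10H7Br.
DoU = (2C + 2 + N − H − X) / 2 = (2·10 + 2 + 0 − 7 − 1) / 2 = 7.

7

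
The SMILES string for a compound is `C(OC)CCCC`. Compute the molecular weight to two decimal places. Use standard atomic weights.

Atom tally by fragment:
  CH3OCH2 → C:2 H:5 O:1
  CH2 → C:1 H:2
  CH2 → C:1 H:2
  CH2 → C:1 H:2
  CH3 → C:1 H:3
Element totals:
  C: 6
  H: 14
  O: 1
Molecular formula: C6H14O.
  M = 6(12.011) + 14(1.008) + 15.999
    = 72.066 + 14.112 + 15.999 = 102.177

102.18 g/mol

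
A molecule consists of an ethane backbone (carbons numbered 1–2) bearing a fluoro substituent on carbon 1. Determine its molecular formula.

Atom tally by fragment:
  FCH2 → C:1 H:2 F:1
  CH3 → C:1 H:3
Element totals:
  C: 2
  H: 5
  F: 1

C2H5F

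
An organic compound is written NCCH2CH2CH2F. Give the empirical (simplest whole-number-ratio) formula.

Atom tally by fragment:
  NCCH2 → C:2 H:2 N:1
  CH2 → C:1 H:2
  CH2F → C:1 H:2 F:1
Element totals:
  C: 4
  H: 6
  F: 1
  N: 1
Molecular formula: C4H6FN.
gcd of subscripts (4, 1, 6, 1) = 1, so the empirical formula equals the molecular formula.

C4H6FN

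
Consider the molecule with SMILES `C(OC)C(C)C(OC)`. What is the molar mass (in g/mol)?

Atom tally by fragment:
  CH3OCH2 → C:2 H:5 O:1
  CH(CH3) → C:2 H:4
  CH2OCH3 → C:2 H:5 O:1
Element totals:
  C: 6
  H: 14
  O: 2
Molecular formula: C6H14O2.
  M = 6(12.011) + 14(1.008) + 2(15.999)
    = 72.066 + 14.112 + 31.998 = 118.176

118.18 g/mol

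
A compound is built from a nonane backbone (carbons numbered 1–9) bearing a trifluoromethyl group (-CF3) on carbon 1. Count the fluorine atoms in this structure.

Atom tally by fragment:
  F3CCH2 → C:2 H:2 F:3
  CH2 → C:1 H:2
  CH2 → C:1 H:2
  CH2 → C:1 H:2
  CH2 → C:1 H:2
  CH2 → C:1 H:2
  CH2 → C:1 H:2
  CH2 → C:1 H:2
  CH3 → C:1 H:3
Element totals:
  C: 10
  H: 19
  F: 3

3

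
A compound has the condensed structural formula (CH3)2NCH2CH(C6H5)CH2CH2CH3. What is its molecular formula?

Atom tally by fragment:
  (CH3)2NCH2 → C:3 H:8 N:1
  CH(C6H5) → C:7 H:6
  CH2 → C:1 H:2
  CH2 → C:1 H:2
  CH3 → C:1 H:3
Element totals:
  C: 13
  H: 21
  N: 1

C13H21N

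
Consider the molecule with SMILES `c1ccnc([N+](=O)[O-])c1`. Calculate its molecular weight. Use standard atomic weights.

124.10 g/mol

Atom tally by fragment:
  pyridine ring core → C:5 H:5 N:1
  (− 1 ring H displaced by substituents)
  + NO2 → N:1 O:2
Element totals:
  C: 5
  H: 4
  N: 2
  O: 2
Molecular formula: C5H4N2O2.
  M = 5(12.011) + 4(1.008) + 2(14.007) + 2(15.999)
    = 60.055 + 4.032 + 28.014 + 31.998 = 124.099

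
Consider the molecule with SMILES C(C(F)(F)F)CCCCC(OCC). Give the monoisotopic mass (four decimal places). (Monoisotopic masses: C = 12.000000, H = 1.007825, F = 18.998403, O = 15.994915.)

198.1231

Atom tally by fragment:
  F3CCH2 → C:2 H:2 F:3
  CH2 → C:1 H:2
  CH2 → C:1 H:2
  CH2 → C:1 H:2
  CH2 → C:1 H:2
  CH2OC2H5 → C:3 H:7 O:1
Element totals:
  C: 9
  H: 17
  F: 3
  O: 1
Molecular formula: C9H17F3O.
  M = 9(12.0) + 17(1.007825) + 3(18.998403) + 15.994915
    = 108.000000 + 17.133025 + 56.995209 + 15.994915 = 198.123149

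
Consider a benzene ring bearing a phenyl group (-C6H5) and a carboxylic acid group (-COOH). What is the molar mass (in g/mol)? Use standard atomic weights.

198.22 g/mol

Atom tally by fragment:
  benzene ring core → C:6 H:6
  (− 2 ring H displaced by substituents)
  + C6H5 → C:6 H:5
  + COOH → C:1 H:1 O:2
Element totals:
  C: 13
  H: 10
  O: 2
Molecular formula: C13H10O2.
  M = 13(12.011) + 10(1.008) + 2(15.999)
    = 156.143 + 10.080 + 31.998 = 198.221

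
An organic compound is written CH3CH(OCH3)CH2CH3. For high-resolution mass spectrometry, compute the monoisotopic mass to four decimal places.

88.0888

Atom tally by fragment:
  CH3 → C:1 H:3
  CH(OCH3) → C:2 H:4 O:1
  CH2 → C:1 H:2
  CH3 → C:1 H:3
Element totals:
  C: 5
  H: 12
  O: 1
Molecular formula: C5H12O.
  M = 5(12.0) + 12(1.007825) + 15.994915
    = 60.000000 + 12.093900 + 15.994915 = 88.088815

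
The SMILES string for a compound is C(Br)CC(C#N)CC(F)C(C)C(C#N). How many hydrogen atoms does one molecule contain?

Atom tally by fragment:
  BrCH2 → C:1 H:2 Br:1
  CH2 → C:1 H:2
  CH(CN) → C:2 H:1 N:1
  CH2 → C:1 H:2
  CH(F) → C:1 H:1 F:1
  CH(CH3) → C:2 H:4
  CH2CN → C:2 H:2 N:1
Element totals:
  C: 10
  H: 14
  Br: 1
  F: 1
  N: 2

14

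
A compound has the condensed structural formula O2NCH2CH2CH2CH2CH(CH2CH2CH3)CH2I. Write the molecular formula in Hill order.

Atom tally by fragment:
  O2NCH2 → C:1 H:2 N:1 O:2
  CH2 → C:1 H:2
  CH2 → C:1 H:2
  CH2 → C:1 H:2
  CH(CH2CH2CH3) → C:4 H:8
  CH2I → C:1 H:2 I:1
Element totals:
  C: 9
  H: 18
  I: 1
  N: 1
  O: 2

C9H18INO2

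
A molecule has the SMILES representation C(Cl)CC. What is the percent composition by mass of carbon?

45.88%

Atom tally by fragment:
  ClCH2 → C:1 H:2 Cl:1
  CH2 → C:1 H:2
  CH3 → C:1 H:3
Element totals:
  C: 3
  H: 7
  Cl: 1
Molecular formula: C3H7Cl.
Molar mass = 78.539 g/mol.
Mass from C: 3 × 12.011 = 36.033 g/mol.
%C = 36.033 / 78.539 × 100 = 45.88%.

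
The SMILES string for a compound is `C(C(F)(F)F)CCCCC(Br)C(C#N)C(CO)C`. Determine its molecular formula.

Atom tally by fragment:
  F3CCH2 → C:2 H:2 F:3
  CH2 → C:1 H:2
  CH2 → C:1 H:2
  CH2 → C:1 H:2
  CH2 → C:1 H:2
  CH(Br) → C:1 H:1 Br:1
  CH(CN) → C:2 H:1 N:1
  CH(CH2OH) → C:2 H:4 O:1
  CH3 → C:1 H:3
Element totals:
  C: 12
  H: 19
  Br: 1
  F: 3
  N: 1
  O: 1

C12H19BrF3NO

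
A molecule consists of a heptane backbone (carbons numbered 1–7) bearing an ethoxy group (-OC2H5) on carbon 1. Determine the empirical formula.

Atom tally by fragment:
  C2H5OCH2 → C:3 H:7 O:1
  CH2 → C:1 H:2
  CH2 → C:1 H:2
  CH2 → C:1 H:2
  CH2 → C:1 H:2
  CH2 → C:1 H:2
  CH3 → C:1 H:3
Element totals:
  C: 9
  H: 20
  O: 1
Molecular formula: C9H20O.
gcd of subscripts (9, 20, 1) = 1, so the empirical formula equals the molecular formula.

C9H20O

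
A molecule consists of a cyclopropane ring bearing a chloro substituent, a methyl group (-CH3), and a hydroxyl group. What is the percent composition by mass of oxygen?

Atom tally by fragment:
  cyclopropane ring core → C:3 H:6
  (− 3 ring H displaced by substituents)
  + Cl → Cl:1
  + CH3 → C:1 H:3
  + OH → O:1 H:1
Element totals:
  C: 4
  H: 7
  Cl: 1
  O: 1
Molecular formula: C4H7ClO.
Molar mass = 106.549 g/mol.
Mass from O: 1 × 15.999 = 15.999 g/mol.
%O = 15.999 / 106.549 × 100 = 15.02%.

15.02%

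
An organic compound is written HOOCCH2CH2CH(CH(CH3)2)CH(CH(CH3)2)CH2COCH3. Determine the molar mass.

Element totals:
  C: 14
  H: 26
  O: 3
Molecular formula: C14H26O3.
  M = 14(12.011) + 26(1.008) + 3(15.999)
    = 168.154 + 26.208 + 47.997 = 242.359

242.36 g/mol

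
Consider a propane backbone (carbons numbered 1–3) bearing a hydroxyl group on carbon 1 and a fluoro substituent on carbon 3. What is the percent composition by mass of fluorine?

Atom tally by fragment:
  HOCH2 → C:1 H:3 O:1
  CH2 → C:1 H:2
  CH2F → C:1 H:2 F:1
Element totals:
  C: 3
  H: 7
  F: 1
  O: 1
Molecular formula: C3H7FO.
Molar mass = 78.086 g/mol.
Mass from F: 1 × 18.998 = 18.998 g/mol.
%F = 18.998 / 78.086 × 100 = 24.33%.

24.33%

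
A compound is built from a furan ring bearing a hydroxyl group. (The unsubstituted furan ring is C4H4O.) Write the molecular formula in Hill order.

Atom tally by fragment:
  furan ring core → C:4 H:4 O:1
  (− 1 ring H displaced by substituents)
  + OH → O:1 H:1
Element totals:
  C: 4
  H: 4
  O: 2

C4H4O2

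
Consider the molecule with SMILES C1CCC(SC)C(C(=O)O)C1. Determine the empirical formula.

C8H14O2S

Atom tally by fragment:
  cyclohexane ring core → C:6 H:12
  (− 2 ring H displaced by substituents)
  + SCH3 → C:1 H:3 S:1
  + COOH → C:1 H:1 O:2
Element totals:
  C: 8
  H: 14
  O: 2
  S: 1
Molecular formula: C8H14O2S.
gcd of subscripts (8, 14, 2, 1) = 1, so the empirical formula equals the molecular formula.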